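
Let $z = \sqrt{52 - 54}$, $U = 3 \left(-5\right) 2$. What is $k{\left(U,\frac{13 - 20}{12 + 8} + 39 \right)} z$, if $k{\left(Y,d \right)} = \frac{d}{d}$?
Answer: $i \sqrt{2} \approx 1.4142 i$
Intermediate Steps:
$U = -30$ ($U = \left(-15\right) 2 = -30$)
$k{\left(Y,d \right)} = 1$
$z = i \sqrt{2}$ ($z = \sqrt{-2} = i \sqrt{2} \approx 1.4142 i$)
$k{\left(U,\frac{13 - 20}{12 + 8} + 39 \right)} z = 1 i \sqrt{2} = i \sqrt{2}$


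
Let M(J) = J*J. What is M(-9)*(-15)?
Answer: -1215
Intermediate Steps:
M(J) = J²
M(-9)*(-15) = (-9)²*(-15) = 81*(-15) = -1215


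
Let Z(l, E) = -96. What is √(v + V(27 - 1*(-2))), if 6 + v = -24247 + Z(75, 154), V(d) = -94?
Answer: I*√24443 ≈ 156.34*I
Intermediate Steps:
v = -24349 (v = -6 + (-24247 - 96) = -6 - 24343 = -24349)
√(v + V(27 - 1*(-2))) = √(-24349 - 94) = √(-24443) = I*√24443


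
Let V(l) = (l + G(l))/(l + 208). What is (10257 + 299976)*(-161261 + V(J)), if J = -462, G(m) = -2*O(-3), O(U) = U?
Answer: -6353546711127/127 ≈ -5.0028e+10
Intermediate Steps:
G(m) = 6 (G(m) = -2*(-3) = 6)
V(l) = (6 + l)/(208 + l) (V(l) = (l + 6)/(l + 208) = (6 + l)/(208 + l))
(10257 + 299976)*(-161261 + V(J)) = (10257 + 299976)*(-161261 + (6 - 462)/(208 - 462)) = 310233*(-161261 - 456/(-254)) = 310233*(-161261 - 1/254*(-456)) = 310233*(-161261 + 228/127) = 310233*(-20479919/127) = -6353546711127/127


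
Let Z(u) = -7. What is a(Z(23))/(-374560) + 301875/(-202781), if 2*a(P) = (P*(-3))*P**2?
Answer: -226349261649/151907302720 ≈ -1.4900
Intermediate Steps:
a(P) = -3*P**3/2 (a(P) = ((P*(-3))*P**2)/2 = ((-3*P)*P**2)/2 = (-3*P**3)/2 = -3*P**3/2)
a(Z(23))/(-374560) + 301875/(-202781) = -3/2*(-7)**3/(-374560) + 301875/(-202781) = -3/2*(-343)*(-1/374560) + 301875*(-1/202781) = (1029/2)*(-1/374560) - 301875/202781 = -1029/749120 - 301875/202781 = -226349261649/151907302720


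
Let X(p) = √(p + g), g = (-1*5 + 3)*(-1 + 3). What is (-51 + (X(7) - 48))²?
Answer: (99 - √3)² ≈ 9461.0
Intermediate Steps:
g = -4 (g = (-5 + 3)*2 = -2*2 = -4)
X(p) = √(-4 + p) (X(p) = √(p - 4) = √(-4 + p))
(-51 + (X(7) - 48))² = (-51 + (√(-4 + 7) - 48))² = (-51 + (√3 - 48))² = (-51 + (-48 + √3))² = (-99 + √3)²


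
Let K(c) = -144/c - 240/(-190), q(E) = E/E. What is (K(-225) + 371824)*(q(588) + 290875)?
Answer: 51373734918304/475 ≈ 1.0816e+11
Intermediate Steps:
q(E) = 1
K(c) = 24/19 - 144/c (K(c) = -144/c - 240*(-1/190) = -144/c + 24/19 = 24/19 - 144/c)
(K(-225) + 371824)*(q(588) + 290875) = ((24/19 - 144/(-225)) + 371824)*(1 + 290875) = ((24/19 - 144*(-1/225)) + 371824)*290876 = ((24/19 + 16/25) + 371824)*290876 = (904/475 + 371824)*290876 = (176617304/475)*290876 = 51373734918304/475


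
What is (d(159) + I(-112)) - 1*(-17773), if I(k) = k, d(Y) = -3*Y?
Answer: 17184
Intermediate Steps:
(d(159) + I(-112)) - 1*(-17773) = (-3*159 - 112) - 1*(-17773) = (-477 - 112) + 17773 = -589 + 17773 = 17184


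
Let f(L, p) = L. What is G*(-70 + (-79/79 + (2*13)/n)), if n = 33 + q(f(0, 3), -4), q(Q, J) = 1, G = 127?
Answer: -151638/17 ≈ -8919.9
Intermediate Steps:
n = 34 (n = 33 + 1 = 34)
G*(-70 + (-79/79 + (2*13)/n)) = 127*(-70 + (-79/79 + (2*13)/34)) = 127*(-70 + (-79*1/79 + 26*(1/34))) = 127*(-70 + (-1 + 13/17)) = 127*(-70 - 4/17) = 127*(-1194/17) = -151638/17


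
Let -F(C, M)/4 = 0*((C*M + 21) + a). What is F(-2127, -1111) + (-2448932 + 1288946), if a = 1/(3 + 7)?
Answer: -1159986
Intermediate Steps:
a = ⅒ (a = 1/10 = ⅒ ≈ 0.10000)
F(C, M) = 0 (F(C, M) = -0*((C*M + 21) + ⅒) = -0*((21 + C*M) + ⅒) = -0*(211/10 + C*M) = -4*0 = 0)
F(-2127, -1111) + (-2448932 + 1288946) = 0 + (-2448932 + 1288946) = 0 - 1159986 = -1159986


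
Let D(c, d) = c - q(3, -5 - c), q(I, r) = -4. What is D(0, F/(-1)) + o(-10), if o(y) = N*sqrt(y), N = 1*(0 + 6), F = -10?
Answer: 4 + 6*I*sqrt(10) ≈ 4.0 + 18.974*I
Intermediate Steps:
N = 6 (N = 1*6 = 6)
o(y) = 6*sqrt(y)
D(c, d) = 4 + c (D(c, d) = c - 1*(-4) = c + 4 = 4 + c)
D(0, F/(-1)) + o(-10) = (4 + 0) + 6*sqrt(-10) = 4 + 6*(I*sqrt(10)) = 4 + 6*I*sqrt(10)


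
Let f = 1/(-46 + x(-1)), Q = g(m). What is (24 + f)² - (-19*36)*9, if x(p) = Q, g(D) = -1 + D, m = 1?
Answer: 14242705/2116 ≈ 6731.0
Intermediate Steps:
Q = 0 (Q = -1 + 1 = 0)
x(p) = 0
f = -1/46 (f = 1/(-46 + 0) = 1/(-46) = -1/46 ≈ -0.021739)
(24 + f)² - (-19*36)*9 = (24 - 1/46)² - (-19*36)*9 = (1103/46)² - (-684)*9 = 1216609/2116 - 1*(-6156) = 1216609/2116 + 6156 = 14242705/2116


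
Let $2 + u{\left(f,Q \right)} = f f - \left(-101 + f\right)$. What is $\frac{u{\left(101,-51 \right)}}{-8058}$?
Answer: $- \frac{10199}{8058} \approx -1.2657$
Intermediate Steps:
$u{\left(f,Q \right)} = 99 + f^{2} - f$ ($u{\left(f,Q \right)} = -2 - \left(-101 + f - f f\right) = -2 - \left(-101 + f - f^{2}\right) = -2 + \left(101 + f^{2} - f\right) = 99 + f^{2} - f$)
$\frac{u{\left(101,-51 \right)}}{-8058} = \frac{99 + 101^{2} - 101}{-8058} = \left(99 + 10201 - 101\right) \left(- \frac{1}{8058}\right) = 10199 \left(- \frac{1}{8058}\right) = - \frac{10199}{8058}$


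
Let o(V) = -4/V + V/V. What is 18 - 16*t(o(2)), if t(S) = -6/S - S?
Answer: -94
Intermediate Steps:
o(V) = 1 - 4/V (o(V) = -4/V + 1 = 1 - 4/V)
t(S) = -S - 6/S
18 - 16*t(o(2)) = 18 - 16*(-(-4 + 2)/2 - 6*2/(-4 + 2)) = 18 - 16*(-(-2)/2 - 6/((1/2)*(-2))) = 18 - 16*(-1*(-1) - 6/(-1)) = 18 - 16*(1 - 6*(-1)) = 18 - 16*(1 + 6) = 18 - 16*7 = 18 - 112 = -94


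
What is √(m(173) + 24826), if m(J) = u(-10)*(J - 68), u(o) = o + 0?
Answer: 4*√1486 ≈ 154.19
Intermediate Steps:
u(o) = o
m(J) = 680 - 10*J (m(J) = -10*(J - 68) = -10*(-68 + J) = 680 - 10*J)
√(m(173) + 24826) = √((680 - 10*173) + 24826) = √((680 - 1730) + 24826) = √(-1050 + 24826) = √23776 = 4*√1486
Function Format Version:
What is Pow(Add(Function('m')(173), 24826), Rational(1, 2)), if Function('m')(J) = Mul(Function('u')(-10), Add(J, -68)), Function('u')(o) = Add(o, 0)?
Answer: Mul(4, Pow(1486, Rational(1, 2))) ≈ 154.19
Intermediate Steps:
Function('u')(o) = o
Function('m')(J) = Add(680, Mul(-10, J)) (Function('m')(J) = Mul(-10, Add(J, -68)) = Mul(-10, Add(-68, J)) = Add(680, Mul(-10, J)))
Pow(Add(Function('m')(173), 24826), Rational(1, 2)) = Pow(Add(Add(680, Mul(-10, 173)), 24826), Rational(1, 2)) = Pow(Add(Add(680, -1730), 24826), Rational(1, 2)) = Pow(Add(-1050, 24826), Rational(1, 2)) = Pow(23776, Rational(1, 2)) = Mul(4, Pow(1486, Rational(1, 2)))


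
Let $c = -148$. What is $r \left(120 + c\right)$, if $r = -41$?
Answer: $1148$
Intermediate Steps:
$r \left(120 + c\right) = - 41 \left(120 - 148\right) = \left(-41\right) \left(-28\right) = 1148$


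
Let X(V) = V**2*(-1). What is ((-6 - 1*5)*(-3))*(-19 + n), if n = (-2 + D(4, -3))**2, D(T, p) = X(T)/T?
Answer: 561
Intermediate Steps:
X(V) = -V**2
D(T, p) = -T (D(T, p) = (-T**2)/T = -T)
n = 36 (n = (-2 - 1*4)**2 = (-2 - 4)**2 = (-6)**2 = 36)
((-6 - 1*5)*(-3))*(-19 + n) = ((-6 - 1*5)*(-3))*(-19 + 36) = ((-6 - 5)*(-3))*17 = -11*(-3)*17 = 33*17 = 561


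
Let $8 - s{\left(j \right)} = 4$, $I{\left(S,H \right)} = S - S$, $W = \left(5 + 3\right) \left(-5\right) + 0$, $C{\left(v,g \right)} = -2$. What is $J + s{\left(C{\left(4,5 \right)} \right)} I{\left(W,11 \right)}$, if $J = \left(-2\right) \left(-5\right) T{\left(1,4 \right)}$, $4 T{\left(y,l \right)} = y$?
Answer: $\frac{5}{2} \approx 2.5$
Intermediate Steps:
$T{\left(y,l \right)} = \frac{y}{4}$
$W = -40$ ($W = 8 \left(-5\right) + 0 = -40 + 0 = -40$)
$I{\left(S,H \right)} = 0$
$s{\left(j \right)} = 4$ ($s{\left(j \right)} = 8 - 4 = 4$)
$J = \frac{5}{2}$ ($J = \left(-2\right) \left(-5\right) \frac{1}{4} \cdot 1 = 10 \cdot \frac{1}{4} = \frac{5}{2} \approx 2.5$)
$J + s{\left(C{\left(4,5 \right)} \right)} I{\left(W,11 \right)} = \frac{5}{2} + 4 \cdot 0 = \frac{5}{2} + 0 = \frac{5}{2}$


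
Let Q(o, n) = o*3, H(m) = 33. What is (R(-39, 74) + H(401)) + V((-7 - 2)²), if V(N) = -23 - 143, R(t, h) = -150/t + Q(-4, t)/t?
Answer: -1675/13 ≈ -128.85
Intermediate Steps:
Q(o, n) = 3*o
R(t, h) = -162/t (R(t, h) = -150/t + (3*(-4))/t = -150/t - 12/t = -162/t)
V(N) = -166
(R(-39, 74) + H(401)) + V((-7 - 2)²) = (-162/(-39) + 33) - 166 = (-162*(-1/39) + 33) - 166 = (54/13 + 33) - 166 = 483/13 - 166 = -1675/13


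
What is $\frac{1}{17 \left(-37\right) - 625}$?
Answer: $- \frac{1}{1254} \approx -0.00079745$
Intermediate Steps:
$\frac{1}{17 \left(-37\right) - 625} = \frac{1}{-629 - 625} = \frac{1}{-1254} = - \frac{1}{1254}$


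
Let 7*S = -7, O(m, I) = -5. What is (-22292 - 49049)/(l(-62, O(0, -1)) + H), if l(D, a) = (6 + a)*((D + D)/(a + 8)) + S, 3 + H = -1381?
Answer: 214023/4279 ≈ 50.017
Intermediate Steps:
H = -1384 (H = -3 - 1381 = -1384)
S = -1 (S = (⅐)*(-7) = -1)
l(D, a) = -1 + 2*D*(6 + a)/(8 + a) (l(D, a) = (6 + a)*((D + D)/(a + 8)) - 1 = (6 + a)*((2*D)/(8 + a)) - 1 = (6 + a)*(2*D/(8 + a)) - 1 = 2*D*(6 + a)/(8 + a) - 1 = -1 + 2*D*(6 + a)/(8 + a))
(-22292 - 49049)/(l(-62, O(0, -1)) + H) = (-22292 - 49049)/((-8 - 1*(-5) + 12*(-62) + 2*(-62)*(-5))/(8 - 5) - 1384) = -71341/((-8 + 5 - 744 + 620)/3 - 1384) = -71341/((⅓)*(-127) - 1384) = -71341/(-127/3 - 1384) = -71341/(-4279/3) = -71341*(-3/4279) = 214023/4279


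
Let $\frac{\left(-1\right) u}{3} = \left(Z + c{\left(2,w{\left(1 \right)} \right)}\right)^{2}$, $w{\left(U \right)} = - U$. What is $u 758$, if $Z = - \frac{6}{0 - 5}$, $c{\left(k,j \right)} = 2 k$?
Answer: $- \frac{1537224}{25} \approx -61489.0$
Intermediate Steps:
$Z = \frac{6}{5}$ ($Z = - \frac{6}{-5} = \left(-6\right) \left(- \frac{1}{5}\right) = \frac{6}{5} \approx 1.2$)
$u = - \frac{2028}{25}$ ($u = - 3 \left(\frac{6}{5} + 2 \cdot 2\right)^{2} = - 3 \left(\frac{6}{5} + 4\right)^{2} = - 3 \left(\frac{26}{5}\right)^{2} = \left(-3\right) \frac{676}{25} = - \frac{2028}{25} \approx -81.12$)
$u 758 = \left(- \frac{2028}{25}\right) 758 = - \frac{1537224}{25}$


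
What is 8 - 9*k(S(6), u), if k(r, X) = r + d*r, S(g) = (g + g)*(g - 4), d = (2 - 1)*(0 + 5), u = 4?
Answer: -1288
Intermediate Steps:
d = 5 (d = 1*5 = 5)
S(g) = 2*g*(-4 + g) (S(g) = (2*g)*(-4 + g) = 2*g*(-4 + g))
k(r, X) = 6*r (k(r, X) = r + 5*r = 6*r)
8 - 9*k(S(6), u) = 8 - 54*2*6*(-4 + 6) = 8 - 54*2*6*2 = 8 - 54*24 = 8 - 9*144 = 8 - 1296 = -1288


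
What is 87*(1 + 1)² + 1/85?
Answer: 29581/85 ≈ 348.01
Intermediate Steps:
87*(1 + 1)² + 1/85 = 87*2² + 1/85 = 87*4 + 1/85 = 348 + 1/85 = 29581/85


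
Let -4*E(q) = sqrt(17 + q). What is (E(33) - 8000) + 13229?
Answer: 5229 - 5*sqrt(2)/4 ≈ 5227.2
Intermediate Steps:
E(q) = -sqrt(17 + q)/4
(E(33) - 8000) + 13229 = (-sqrt(17 + 33)/4 - 8000) + 13229 = (-5*sqrt(2)/4 - 8000) + 13229 = (-8000 - 5*sqrt(2)/4) + 13229 = 5229 - 5*sqrt(2)/4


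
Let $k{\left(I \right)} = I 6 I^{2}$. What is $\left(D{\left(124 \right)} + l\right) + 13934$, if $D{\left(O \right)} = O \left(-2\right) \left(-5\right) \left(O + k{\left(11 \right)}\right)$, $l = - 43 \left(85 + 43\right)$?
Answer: $10064830$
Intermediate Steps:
$l = -5504$ ($l = \left(-43\right) 128 = -5504$)
$k{\left(I \right)} = 6 I^{3}$ ($k{\left(I \right)} = 6 I I^{2} = 6 I^{3}$)
$D{\left(O \right)} = 10 O \left(7986 + O\right)$ ($D{\left(O \right)} = O \left(-2\right) \left(-5\right) \left(O + 6 \cdot 11^{3}\right) = - 2 O \left(-5\right) \left(O + 6 \cdot 1331\right) = 10 O \left(O + 7986\right) = 10 O \left(7986 + O\right)$)
$\left(D{\left(124 \right)} + l\right) + 13934 = \left(10 \cdot 124 \left(7986 + 124\right) - 5504\right) + 13934 = \left(10 \cdot 124 \cdot 8110 - 5504\right) + 13934 = \left(10056400 - 5504\right) + 13934 = 10050896 + 13934 = 10064830$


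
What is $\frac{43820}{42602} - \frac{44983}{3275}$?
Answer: $- \frac{126632519}{9965825} \approx -12.707$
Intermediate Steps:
$\frac{43820}{42602} - \frac{44983}{3275} = 43820 \cdot \frac{1}{42602} - \frac{44983}{3275} = \frac{3130}{3043} - \frac{44983}{3275} = - \frac{126632519}{9965825}$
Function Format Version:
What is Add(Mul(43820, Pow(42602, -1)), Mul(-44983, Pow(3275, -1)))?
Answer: Rational(-126632519, 9965825) ≈ -12.707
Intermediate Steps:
Add(Mul(43820, Pow(42602, -1)), Mul(-44983, Pow(3275, -1))) = Add(Mul(43820, Rational(1, 42602)), Mul(-44983, Rational(1, 3275))) = Add(Rational(3130, 3043), Rational(-44983, 3275)) = Rational(-126632519, 9965825)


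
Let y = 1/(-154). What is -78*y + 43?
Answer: 3350/77 ≈ 43.506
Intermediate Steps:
y = -1/154 ≈ -0.0064935
-78*y + 43 = -78*(-1/154) + 43 = 39/77 + 43 = 3350/77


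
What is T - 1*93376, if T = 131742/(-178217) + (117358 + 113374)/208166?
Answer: -133235245562100/1426873847 ≈ -93376.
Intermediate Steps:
T = 526775372/1426873847 (T = 131742*(-1/178217) + 230732*(1/208166) = -10134/13709 + 115366/104083 = 526775372/1426873847 ≈ 0.36918)
T - 1*93376 = 526775372/1426873847 - 1*93376 = 526775372/1426873847 - 93376 = -133235245562100/1426873847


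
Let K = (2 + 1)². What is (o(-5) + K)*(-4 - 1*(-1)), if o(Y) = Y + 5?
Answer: -27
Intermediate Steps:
o(Y) = 5 + Y
K = 9 (K = 3² = 9)
(o(-5) + K)*(-4 - 1*(-1)) = ((5 - 5) + 9)*(-4 - 1*(-1)) = (0 + 9)*(-4 + 1) = 9*(-3) = -27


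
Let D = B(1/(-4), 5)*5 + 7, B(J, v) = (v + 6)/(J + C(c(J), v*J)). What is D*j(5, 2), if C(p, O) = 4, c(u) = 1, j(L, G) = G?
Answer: 130/3 ≈ 43.333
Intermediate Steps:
B(J, v) = (6 + v)/(4 + J) (B(J, v) = (v + 6)/(J + 4) = (6 + v)/(4 + J))
D = 65/3 (D = ((6 + 5)/(4 + 1/(-4)))*5 + 7 = (11/(4 - 1/4))*5 + 7 = (11/(15/4))*5 + 7 = ((4/15)*11)*5 + 7 = (44/15)*5 + 7 = 44/3 + 7 = 65/3 ≈ 21.667)
D*j(5, 2) = (65/3)*2 = 130/3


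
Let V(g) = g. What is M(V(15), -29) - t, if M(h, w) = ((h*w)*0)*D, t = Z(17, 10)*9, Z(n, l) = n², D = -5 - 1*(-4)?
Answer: -2601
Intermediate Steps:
D = -1 (D = -5 + 4 = -1)
t = 2601 (t = 17²*9 = 289*9 = 2601)
M(h, w) = 0 (M(h, w) = ((h*w)*0)*(-1) = 0*(-1) = 0)
M(V(15), -29) - t = 0 - 1*2601 = 0 - 2601 = -2601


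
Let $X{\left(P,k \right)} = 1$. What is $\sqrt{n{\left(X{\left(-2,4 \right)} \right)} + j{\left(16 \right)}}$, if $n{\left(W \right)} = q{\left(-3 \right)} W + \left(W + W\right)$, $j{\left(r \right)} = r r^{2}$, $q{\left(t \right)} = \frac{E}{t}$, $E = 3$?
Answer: $\sqrt{4097} \approx 64.008$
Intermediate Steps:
$q{\left(t \right)} = \frac{3}{t}$
$j{\left(r \right)} = r^{3}$
$n{\left(W \right)} = W$ ($n{\left(W \right)} = \frac{3}{-3} W + \left(W + W\right) = 3 \left(- \frac{1}{3}\right) W + 2 W = - W + 2 W = W$)
$\sqrt{n{\left(X{\left(-2,4 \right)} \right)} + j{\left(16 \right)}} = \sqrt{1 + 16^{3}} = \sqrt{1 + 4096} = \sqrt{4097}$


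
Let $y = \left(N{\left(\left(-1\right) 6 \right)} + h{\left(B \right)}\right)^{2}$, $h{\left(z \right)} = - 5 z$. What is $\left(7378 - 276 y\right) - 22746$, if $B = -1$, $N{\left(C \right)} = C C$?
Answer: $-479324$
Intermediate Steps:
$N{\left(C \right)} = C^{2}$
$y = 1681$ ($y = \left(\left(\left(-1\right) 6\right)^{2} - -5\right)^{2} = \left(\left(-6\right)^{2} + 5\right)^{2} = \left(36 + 5\right)^{2} = 41^{2} = 1681$)
$\left(7378 - 276 y\right) - 22746 = \left(7378 - 463956\right) - 22746 = -456578 - 22746 = -479324$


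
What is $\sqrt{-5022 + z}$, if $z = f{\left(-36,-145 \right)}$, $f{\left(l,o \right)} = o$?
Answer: $i \sqrt{5167} \approx 71.882 i$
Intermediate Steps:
$z = -145$
$\sqrt{-5022 + z} = \sqrt{-5022 - 145} = \sqrt{-5167} = i \sqrt{5167}$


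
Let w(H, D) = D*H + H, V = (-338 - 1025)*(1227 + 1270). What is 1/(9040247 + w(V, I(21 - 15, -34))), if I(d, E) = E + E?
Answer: 1/237068784 ≈ 4.2182e-9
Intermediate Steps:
I(d, E) = 2*E
V = -3403411 (V = -1363*2497 = -3403411)
w(H, D) = H + D*H
1/(9040247 + w(V, I(21 - 15, -34))) = 1/(9040247 - 3403411*(1 + 2*(-34))) = 1/(9040247 - 3403411*(1 - 68)) = 1/(9040247 - 3403411*(-67)) = 1/(9040247 + 228028537) = 1/237068784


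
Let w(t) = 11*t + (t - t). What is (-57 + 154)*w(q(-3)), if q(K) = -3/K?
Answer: 1067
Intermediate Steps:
w(t) = 11*t (w(t) = 11*t + 0 = 11*t)
(-57 + 154)*w(q(-3)) = (-57 + 154)*(11*(-3/(-3))) = 97*(11*(-3*(-1/3))) = 97*(11*1) = 97*11 = 1067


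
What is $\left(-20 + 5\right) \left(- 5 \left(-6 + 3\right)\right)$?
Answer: $-225$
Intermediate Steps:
$\left(-20 + 5\right) \left(- 5 \left(-6 + 3\right)\right) = - 15 \left(\left(-5\right) \left(-3\right)\right) = \left(-15\right) 15 = -225$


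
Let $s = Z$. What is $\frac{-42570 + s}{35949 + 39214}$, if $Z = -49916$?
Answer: $- \frac{92486}{75163} \approx -1.2305$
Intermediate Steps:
$s = -49916$
$\frac{-42570 + s}{35949 + 39214} = \frac{-42570 - 49916}{35949 + 39214} = - \frac{92486}{75163}$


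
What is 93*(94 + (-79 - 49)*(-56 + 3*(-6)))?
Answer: 889638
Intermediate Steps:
93*(94 + (-79 - 49)*(-56 + 3*(-6))) = 93*(94 - 128*(-56 - 18)) = 93*(94 - 128*(-74)) = 93*(94 + 9472) = 93*9566 = 889638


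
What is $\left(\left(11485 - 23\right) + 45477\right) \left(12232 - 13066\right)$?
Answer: $-47487126$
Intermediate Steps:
$\left(\left(11485 - 23\right) + 45477\right) \left(12232 - 13066\right) = \left(11462 + 45477\right) \left(-834\right) = 56939 \left(-834\right) = -47487126$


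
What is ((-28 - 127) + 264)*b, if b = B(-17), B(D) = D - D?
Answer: 0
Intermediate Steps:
B(D) = 0
b = 0
((-28 - 127) + 264)*b = ((-28 - 127) + 264)*0 = (-155 + 264)*0 = 109*0 = 0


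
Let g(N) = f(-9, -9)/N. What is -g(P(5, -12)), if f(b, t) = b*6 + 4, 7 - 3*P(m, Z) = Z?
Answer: 150/19 ≈ 7.8947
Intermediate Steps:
P(m, Z) = 7/3 - Z/3
f(b, t) = 4 + 6*b (f(b, t) = 6*b + 4 = 4 + 6*b)
g(N) = -50/N (g(N) = (4 + 6*(-9))/N = (4 - 54)/N = -50/N)
-g(P(5, -12)) = -(-50)/(7/3 - ⅓*(-12)) = -(-50)/(7/3 + 4) = -(-50)/19/3 = -(-50)*3/19 = -1*(-150/19) = 150/19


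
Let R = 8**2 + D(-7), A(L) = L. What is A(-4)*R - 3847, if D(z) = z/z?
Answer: -4107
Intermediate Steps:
D(z) = 1
R = 65 (R = 8**2 + 1 = 64 + 1 = 65)
A(-4)*R - 3847 = -4*65 - 3847 = -260 - 3847 = -4107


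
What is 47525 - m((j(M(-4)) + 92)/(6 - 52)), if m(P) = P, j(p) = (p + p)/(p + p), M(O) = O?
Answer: 2186243/46 ≈ 47527.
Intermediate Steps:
j(p) = 1 (j(p) = (2*p)/((2*p)) = (2*p)*(1/(2*p)) = 1)
47525 - m((j(M(-4)) + 92)/(6 - 52)) = 47525 - (1 + 92)/(6 - 52) = 47525 - 93/(-46) = 47525 - 93*(-1)/46 = 47525 - 1*(-93/46) = 47525 + 93/46 = 2186243/46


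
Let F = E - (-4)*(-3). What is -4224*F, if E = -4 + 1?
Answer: 63360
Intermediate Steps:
E = -3
F = -15 (F = -3 - (-4)*(-3) = -3 - 1*12 = -3 - 12 = -15)
-4224*F = -4224*(-15) = 63360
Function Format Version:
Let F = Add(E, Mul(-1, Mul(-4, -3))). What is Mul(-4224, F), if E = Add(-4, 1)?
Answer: 63360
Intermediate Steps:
E = -3
F = -15 (F = Add(-3, Mul(-1, Mul(-4, -3))) = Add(-3, Mul(-1, 12)) = Add(-3, -12) = -15)
Mul(-4224, F) = Mul(-4224, -15) = 63360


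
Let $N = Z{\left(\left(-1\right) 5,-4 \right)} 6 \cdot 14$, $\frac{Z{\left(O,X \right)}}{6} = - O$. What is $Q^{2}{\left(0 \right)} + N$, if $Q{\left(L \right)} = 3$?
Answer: $2529$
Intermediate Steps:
$Z{\left(O,X \right)} = - 6 O$ ($Z{\left(O,X \right)} = 6 \left(- O\right) = - 6 O$)
$N = 2520$ ($N = - 6 \left(\left(-1\right) 5\right) 6 \cdot 14 = \left(-6\right) \left(-5\right) 6 \cdot 14 = 30 \cdot 6 \cdot 14 = 180 \cdot 14 = 2520$)
$Q^{2}{\left(0 \right)} + N = 3^{2} + 2520 = 9 + 2520 = 2529$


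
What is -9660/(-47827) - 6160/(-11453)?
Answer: 31173100/42135587 ≈ 0.73983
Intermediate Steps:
-9660/(-47827) - 6160/(-11453) = -9660*(-1/47827) - 6160*(-1/11453) = 9660/47827 + 6160/11453 = 31173100/42135587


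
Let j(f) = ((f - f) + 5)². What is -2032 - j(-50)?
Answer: -2057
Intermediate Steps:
j(f) = 25 (j(f) = (0 + 5)² = 5² = 25)
-2032 - j(-50) = -2032 - 1*25 = -2032 - 25 = -2057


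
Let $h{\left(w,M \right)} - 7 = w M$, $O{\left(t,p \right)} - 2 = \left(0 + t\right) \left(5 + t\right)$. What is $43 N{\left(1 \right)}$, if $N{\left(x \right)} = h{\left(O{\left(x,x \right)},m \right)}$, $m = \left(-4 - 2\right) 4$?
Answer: $-7955$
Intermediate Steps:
$m = -24$ ($m = \left(-6\right) 4 = -24$)
$O{\left(t,p \right)} = 2 + t \left(5 + t\right)$ ($O{\left(t,p \right)} = 2 + \left(0 + t\right) \left(5 + t\right) = 2 + t \left(5 + t\right)$)
$h{\left(w,M \right)} = 7 + M w$ ($h{\left(w,M \right)} = 7 + w M = 7 + M w$)
$N{\left(x \right)} = -41 - 120 x - 24 x^{2}$ ($N{\left(x \right)} = 7 - 24 \left(2 + x^{2} + 5 x\right) = 7 - \left(48 + 24 x^{2} + 120 x\right) = -41 - 120 x - 24 x^{2}$)
$43 N{\left(1 \right)} = 43 \left(-41 - 120 - 24 \cdot 1^{2}\right) = 43 \left(-41 - 120 - 24\right) = 43 \left(-185\right) = -7955$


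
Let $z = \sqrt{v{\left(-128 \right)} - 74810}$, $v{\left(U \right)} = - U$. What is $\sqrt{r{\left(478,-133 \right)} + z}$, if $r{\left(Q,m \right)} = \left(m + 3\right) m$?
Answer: $\sqrt{17290 + 9 i \sqrt{922}} \approx 131.5 + 1.039 i$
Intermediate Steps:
$z = 9 i \sqrt{922}$ ($z = \sqrt{\left(-1\right) \left(-128\right) - 74810} = \sqrt{128 - 74810} = \sqrt{-74682} = 9 i \sqrt{922} \approx 273.28 i$)
$r{\left(Q,m \right)} = m \left(3 + m\right)$ ($r{\left(Q,m \right)} = \left(3 + m\right) m = m \left(3 + m\right)$)
$\sqrt{r{\left(478,-133 \right)} + z} = \sqrt{- 133 \left(3 - 133\right) + 9 i \sqrt{922}} = \sqrt{\left(-133\right) \left(-130\right) + 9 i \sqrt{922}} = \sqrt{17290 + 9 i \sqrt{922}}$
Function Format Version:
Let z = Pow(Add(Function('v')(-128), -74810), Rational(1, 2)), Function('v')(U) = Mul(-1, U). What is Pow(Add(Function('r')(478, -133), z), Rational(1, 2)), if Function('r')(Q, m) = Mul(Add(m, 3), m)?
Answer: Pow(Add(17290, Mul(9, I, Pow(922, Rational(1, 2)))), Rational(1, 2)) ≈ Add(131.50, Mul(1.039, I))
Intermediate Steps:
z = Mul(9, I, Pow(922, Rational(1, 2))) (z = Pow(Add(Mul(-1, -128), -74810), Rational(1, 2)) = Pow(Add(128, -74810), Rational(1, 2)) = Pow(-74682, Rational(1, 2)) = Mul(9, I, Pow(922, Rational(1, 2))) ≈ Mul(273.28, I))
Function('r')(Q, m) = Mul(m, Add(3, m)) (Function('r')(Q, m) = Mul(Add(3, m), m) = Mul(m, Add(3, m)))
Pow(Add(Function('r')(478, -133), z), Rational(1, 2)) = Pow(Add(Mul(-133, Add(3, -133)), Mul(9, I, Pow(922, Rational(1, 2)))), Rational(1, 2)) = Pow(Add(Mul(-133, -130), Mul(9, I, Pow(922, Rational(1, 2)))), Rational(1, 2)) = Pow(Add(17290, Mul(9, I, Pow(922, Rational(1, 2)))), Rational(1, 2))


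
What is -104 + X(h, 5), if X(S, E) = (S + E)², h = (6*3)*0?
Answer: -79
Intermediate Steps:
h = 0 (h = 18*0 = 0)
X(S, E) = (E + S)²
-104 + X(h, 5) = -104 + (5 + 0)² = -104 + 5² = -104 + 25 = -79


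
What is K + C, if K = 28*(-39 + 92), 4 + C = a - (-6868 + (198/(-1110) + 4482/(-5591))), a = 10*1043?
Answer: 19423756303/1034335 ≈ 18779.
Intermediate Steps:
a = 10430
C = 17888803163/1034335 (C = -4 + (10430 - (-6868 + (198/(-1110) + 4482/(-5591)))) = -4 + (10430 - (-6868 + (198*(-1/1110) + 4482*(-1/5591)))) = -4 + (10430 - (-6868 + (-33/185 - 4482/5591))) = -4 + (10430 - (-6868 - 1013673/1034335)) = -4 + (10430 - 1*(-7104826453/1034335)) = -4 + (10430 + 7104826453/1034335) = -4 + 17892940503/1034335 = 17888803163/1034335 ≈ 17295.)
K = 1484 (K = 28*53 = 1484)
K + C = 1484 + 17888803163/1034335 = 19423756303/1034335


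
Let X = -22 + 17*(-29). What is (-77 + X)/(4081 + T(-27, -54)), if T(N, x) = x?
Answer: -592/4027 ≈ -0.14701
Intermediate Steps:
X = -515 (X = -22 - 493 = -515)
(-77 + X)/(4081 + T(-27, -54)) = (-77 - 515)/(4081 - 54) = -592/4027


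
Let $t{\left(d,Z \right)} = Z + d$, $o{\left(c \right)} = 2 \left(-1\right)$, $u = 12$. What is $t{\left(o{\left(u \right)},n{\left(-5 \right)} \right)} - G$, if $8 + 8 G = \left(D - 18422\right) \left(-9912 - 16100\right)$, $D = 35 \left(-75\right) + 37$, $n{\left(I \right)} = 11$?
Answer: $-68314005$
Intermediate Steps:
$o{\left(c \right)} = -2$
$D = -2588$ ($D = -2625 + 37 = -2588$)
$G = 68314014$ ($G = -1 + \frac{\left(-2588 - 18422\right) \left(-9912 - 16100\right)}{8} = -1 + \frac{\left(-21010\right) \left(-26012\right)}{8} = -1 + \frac{1}{8} \cdot 546512120 = -1 + 68314015 = 68314014$)
$t{\left(o{\left(u \right)},n{\left(-5 \right)} \right)} - G = \left(11 - 2\right) - 68314014 = 9 - 68314014 = -68314005$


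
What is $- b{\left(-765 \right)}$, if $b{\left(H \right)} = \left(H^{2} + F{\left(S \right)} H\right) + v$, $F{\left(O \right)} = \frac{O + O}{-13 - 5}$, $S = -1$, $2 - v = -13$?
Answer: $-585155$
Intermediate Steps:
$v = 15$ ($v = 2 - -13 = 2 + 13 = 15$)
$F{\left(O \right)} = - \frac{O}{9}$ ($F{\left(O \right)} = \frac{2 O}{-18} = 2 O \left(- \frac{1}{18}\right) = - \frac{O}{9}$)
$b{\left(H \right)} = 15 + H^{2} + \frac{H}{9}$ ($b{\left(H \right)} = \left(H^{2} + \left(- \frac{1}{9}\right) \left(-1\right) H\right) + 15 = \left(H^{2} + \frac{H}{9}\right) + 15 = 15 + H^{2} + \frac{H}{9}$)
$- b{\left(-765 \right)} = - (15 + \left(-765\right)^{2} + \frac{1}{9} \left(-765\right)) = - (15 + 585225 - 85) = \left(-1\right) 585155 = -585155$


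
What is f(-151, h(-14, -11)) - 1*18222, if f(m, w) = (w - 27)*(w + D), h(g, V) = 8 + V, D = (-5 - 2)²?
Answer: -19602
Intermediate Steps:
D = 49 (D = (-7)² = 49)
f(m, w) = (-27 + w)*(49 + w) (f(m, w) = (w - 27)*(w + 49) = (-27 + w)*(49 + w))
f(-151, h(-14, -11)) - 1*18222 = (-1323 + (8 - 11)² + 22*(8 - 11)) - 1*18222 = (-1323 + (-3)² + 22*(-3)) - 18222 = (-1323 + 9 - 66) - 18222 = -1380 - 18222 = -19602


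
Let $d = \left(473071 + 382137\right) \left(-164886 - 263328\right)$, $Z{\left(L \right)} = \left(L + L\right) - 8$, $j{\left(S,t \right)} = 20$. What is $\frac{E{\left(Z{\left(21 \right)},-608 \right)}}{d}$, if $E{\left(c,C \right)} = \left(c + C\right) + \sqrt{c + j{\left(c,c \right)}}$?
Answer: $\frac{287}{183106019256} - \frac{\sqrt{6}}{122070679504} \approx 1.5473 \cdot 10^{-9}$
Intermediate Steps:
$Z{\left(L \right)} = -8 + 2 L$ ($Z{\left(L \right)} = 2 L - 8 = -8 + 2 L$)
$E{\left(c,C \right)} = C + c + \sqrt{20 + c}$ ($E{\left(c,C \right)} = \left(c + C\right) + \sqrt{c + 20} = \left(C + c\right) + \sqrt{20 + c} = C + c + \sqrt{20 + c}$)
$d = -366212038512$ ($d = 855208 \left(-428214\right) = -366212038512$)
$\frac{E{\left(Z{\left(21 \right)},-608 \right)}}{d} = \frac{-608 + \left(-8 + 2 \cdot 21\right) + \sqrt{20 + \left(-8 + 2 \cdot 21\right)}}{-366212038512} = \left(-608 + \left(-8 + 42\right) + \sqrt{20 + \left(-8 + 42\right)}\right) \left(- \frac{1}{366212038512}\right) = \left(-608 + 34 + \sqrt{20 + 34}\right) \left(- \frac{1}{366212038512}\right) = \left(-608 + 34 + \sqrt{54}\right) \left(- \frac{1}{366212038512}\right) = \left(-608 + 34 + 3 \sqrt{6}\right) \left(- \frac{1}{366212038512}\right) = \left(-574 + 3 \sqrt{6}\right) \left(- \frac{1}{366212038512}\right) = \frac{287}{183106019256} - \frac{\sqrt{6}}{122070679504}$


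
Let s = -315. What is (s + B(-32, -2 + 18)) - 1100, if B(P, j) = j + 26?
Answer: -1373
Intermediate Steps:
B(P, j) = 26 + j
(s + B(-32, -2 + 18)) - 1100 = (-315 + (26 + (-2 + 18))) - 1100 = (-315 + (26 + 16)) - 1100 = (-315 + 42) - 1100 = -273 - 1100 = -1373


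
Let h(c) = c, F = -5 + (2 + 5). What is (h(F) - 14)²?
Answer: 144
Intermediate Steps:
F = 2 (F = -5 + 7 = 2)
(h(F) - 14)² = (2 - 14)² = (-12)² = 144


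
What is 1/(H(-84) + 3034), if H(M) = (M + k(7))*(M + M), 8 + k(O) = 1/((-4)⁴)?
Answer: 32/591659 ≈ 5.4085e-5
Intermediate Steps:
k(O) = -2047/256 (k(O) = -8 + 1/((-4)⁴) = -8 + 1/256 = -2047/256)
H(M) = 2*M*(-2047/256 + M) (H(M) = (M - 2047/256)*(M + M) = (-2047/256 + M)*(2*M) = 2*M*(-2047/256 + M))
1/(H(-84) + 3034) = 1/((1/128)*(-84)*(-2047 + 256*(-84)) + 3034) = 1/((1/128)*(-84)*(-2047 - 21504) + 3034) = 1/((1/128)*(-84)*(-23551) + 3034) = 1/(494571/32 + 3034) = 1/(591659/32) = 32/591659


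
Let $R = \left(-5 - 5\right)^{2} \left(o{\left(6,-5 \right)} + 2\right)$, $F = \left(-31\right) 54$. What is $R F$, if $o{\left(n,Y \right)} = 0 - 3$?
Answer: $167400$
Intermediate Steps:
$o{\left(n,Y \right)} = -3$ ($o{\left(n,Y \right)} = 0 - 3 = -3$)
$F = -1674$
$R = -100$ ($R = \left(-5 - 5\right)^{2} \left(-3 + 2\right) = \left(-10\right)^{2} \left(-1\right) = 100 \left(-1\right) = -100$)
$R F = \left(-100\right) \left(-1674\right) = 167400$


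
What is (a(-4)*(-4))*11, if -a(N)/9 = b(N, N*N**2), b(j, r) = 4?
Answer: 1584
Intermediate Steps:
a(N) = -36 (a(N) = -9*4 = -36)
(a(-4)*(-4))*11 = -36*(-4)*11 = 144*11 = 1584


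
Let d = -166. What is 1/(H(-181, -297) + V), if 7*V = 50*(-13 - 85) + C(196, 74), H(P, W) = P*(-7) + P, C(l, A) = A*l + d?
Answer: 7/17040 ≈ 0.00041080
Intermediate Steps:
C(l, A) = -166 + A*l (C(l, A) = A*l - 166 = -166 + A*l)
H(P, W) = -6*P (H(P, W) = -7*P + P = -6*P)
V = 9438/7 (V = (50*(-13 - 85) + (-166 + 74*196))/7 = (50*(-98) + (-166 + 14504))/7 = (-4900 + 14338)/7 = (⅐)*9438 = 9438/7 ≈ 1348.3)
1/(H(-181, -297) + V) = 1/(-6*(-181) + 9438/7) = 1/(1086 + 9438/7) = 1/(17040/7) = 7/17040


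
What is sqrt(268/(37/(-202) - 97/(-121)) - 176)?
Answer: 2*sqrt(14700768522)/15117 ≈ 16.041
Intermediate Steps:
sqrt(268/(37/(-202) - 97/(-121)) - 176) = sqrt(268/(37*(-1/202) - 97*(-1/121)) - 176) = sqrt(268/(-37/202 + 97/121) - 176) = sqrt(268/(15117/24442) - 176) = sqrt(268*(24442/15117) - 176) = sqrt(6550456/15117 - 176) = sqrt(3889864/15117) = 2*sqrt(14700768522)/15117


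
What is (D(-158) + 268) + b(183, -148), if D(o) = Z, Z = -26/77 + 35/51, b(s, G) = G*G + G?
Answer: 86489617/3927 ≈ 22024.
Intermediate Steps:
b(s, G) = G + G² (b(s, G) = G² + G = G + G²)
Z = 1369/3927 (Z = -26*1/77 + 35*(1/51) = -26/77 + 35/51 = 1369/3927 ≈ 0.34861)
D(o) = 1369/3927
(D(-158) + 268) + b(183, -148) = (1369/3927 + 268) - 148*(1 - 148) = 1053805/3927 - 148*(-147) = 1053805/3927 + 21756 = 86489617/3927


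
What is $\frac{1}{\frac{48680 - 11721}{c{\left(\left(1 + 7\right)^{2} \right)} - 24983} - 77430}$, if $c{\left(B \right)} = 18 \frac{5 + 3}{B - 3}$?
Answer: $- \frac{1523819}{117991559669} \approx -1.2915 \cdot 10^{-5}$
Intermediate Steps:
$c{\left(B \right)} = \frac{144}{-3 + B}$ ($c{\left(B \right)} = 18 \frac{8}{-3 + B} = \frac{144}{-3 + B}$)
$\frac{1}{\frac{48680 - 11721}{c{\left(\left(1 + 7\right)^{2} \right)} - 24983} - 77430} = \frac{1}{\frac{48680 - 11721}{\frac{144}{-3 + \left(1 + 7\right)^{2}} - 24983} - 77430} = \frac{1}{\frac{36959}{\frac{144}{-3 + 8^{2}} - 24983} - 77430} = \frac{1}{\frac{36959}{\frac{144}{-3 + 64} - 24983} - 77430} = \frac{1}{\frac{36959}{\frac{144}{61} - 24983} - 77430} = \frac{1}{\frac{36959}{- \frac{1523819}{61}} - 77430} = \frac{1}{36959 \left(- \frac{61}{1523819}\right) - 77430} = \frac{1}{- \frac{2254499}{1523819} - 77430} = \frac{1}{- \frac{117991559669}{1523819}} = - \frac{1523819}{117991559669}$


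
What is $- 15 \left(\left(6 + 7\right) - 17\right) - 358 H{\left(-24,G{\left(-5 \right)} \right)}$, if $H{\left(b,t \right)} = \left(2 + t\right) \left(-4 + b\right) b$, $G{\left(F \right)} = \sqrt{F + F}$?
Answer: $-481092 - 240576 i \sqrt{10} \approx -4.8109 \cdot 10^{5} - 7.6077 \cdot 10^{5} i$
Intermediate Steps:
$G{\left(F \right)} = \sqrt{2} \sqrt{F}$ ($G{\left(F \right)} = \sqrt{2 F} = \sqrt{2} \sqrt{F}$)
$H{\left(b,t \right)} = b \left(-4 + b\right) \left(2 + t\right)$ ($H{\left(b,t \right)} = \left(-4 + b\right) \left(2 + t\right) b = b \left(-4 + b\right) \left(2 + t\right)$)
$- 15 \left(\left(6 + 7\right) - 17\right) - 358 H{\left(-24,G{\left(-5 \right)} \right)} = - 15 \left(\left(6 + 7\right) - 17\right) - 358 \left(- 24 \left(-8 - 4 \sqrt{2} \sqrt{-5} + 2 \left(-24\right) - 24 \sqrt{2} \sqrt{-5}\right)\right) = - 15 \left(13 - 17\right) - 358 \left(- 24 \left(-8 - 4 \sqrt{2} i \sqrt{5} - 48 - 24 \sqrt{2} i \sqrt{5}\right)\right) = \left(-15\right) \left(-4\right) - 358 \left(- 24 \left(-8 - 4 i \sqrt{10} - 48 - 24 i \sqrt{10}\right)\right) = 60 - 358 \left(- 24 \left(-8 - 4 i \sqrt{10} - 48 - 24 i \sqrt{10}\right)\right) = 60 - 358 \left(- 24 \left(-56 - 28 i \sqrt{10}\right)\right) = 60 - 358 \left(1344 + 672 i \sqrt{10}\right) = 60 - \left(481152 + 240576 i \sqrt{10}\right) = -481092 - 240576 i \sqrt{10}$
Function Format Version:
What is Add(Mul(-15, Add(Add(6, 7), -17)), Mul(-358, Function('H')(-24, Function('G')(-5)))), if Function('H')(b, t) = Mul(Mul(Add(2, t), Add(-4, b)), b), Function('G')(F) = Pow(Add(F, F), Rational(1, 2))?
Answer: Add(-481092, Mul(-240576, I, Pow(10, Rational(1, 2)))) ≈ Add(-4.8109e+5, Mul(-7.6077e+5, I))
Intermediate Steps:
Function('G')(F) = Mul(Pow(2, Rational(1, 2)), Pow(F, Rational(1, 2))) (Function('G')(F) = Pow(Mul(2, F), Rational(1, 2)) = Mul(Pow(2, Rational(1, 2)), Pow(F, Rational(1, 2))))
Function('H')(b, t) = Mul(b, Add(-4, b), Add(2, t)) (Function('H')(b, t) = Mul(Mul(Add(-4, b), Add(2, t)), b) = Mul(b, Add(-4, b), Add(2, t)))
Add(Mul(-15, Add(Add(6, 7), -17)), Mul(-358, Function('H')(-24, Function('G')(-5)))) = Add(Mul(-15, Add(Add(6, 7), -17)), Mul(-358, Mul(-24, Add(-8, Mul(-4, Mul(Pow(2, Rational(1, 2)), Pow(-5, Rational(1, 2)))), Mul(2, -24), Mul(-24, Mul(Pow(2, Rational(1, 2)), Pow(-5, Rational(1, 2)))))))) = Add(Mul(-15, Add(13, -17)), Mul(-358, Mul(-24, Add(-8, Mul(-4, Mul(Pow(2, Rational(1, 2)), Mul(I, Pow(5, Rational(1, 2))))), -48, Mul(-24, Mul(Pow(2, Rational(1, 2)), Mul(I, Pow(5, Rational(1, 2))))))))) = Add(Mul(-15, -4), Mul(-358, Mul(-24, Add(-8, Mul(-4, Mul(I, Pow(10, Rational(1, 2)))), -48, Mul(-24, Mul(I, Pow(10, Rational(1, 2)))))))) = Add(60, Mul(-358, Mul(-24, Add(-8, Mul(-4, I, Pow(10, Rational(1, 2))), -48, Mul(-24, I, Pow(10, Rational(1, 2))))))) = Add(60, Mul(-358, Mul(-24, Add(-56, Mul(-28, I, Pow(10, Rational(1, 2))))))) = Add(60, Mul(-358, Add(1344, Mul(672, I, Pow(10, Rational(1, 2)))))) = Add(60, Add(-481152, Mul(-240576, I, Pow(10, Rational(1, 2))))) = Add(-481092, Mul(-240576, I, Pow(10, Rational(1, 2))))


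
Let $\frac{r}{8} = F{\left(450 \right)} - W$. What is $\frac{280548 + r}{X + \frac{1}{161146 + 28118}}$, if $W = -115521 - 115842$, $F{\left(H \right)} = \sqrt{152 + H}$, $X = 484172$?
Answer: $\frac{403407131328}{91636329409} + \frac{1514112 \sqrt{602}}{91636329409} \approx 4.4027$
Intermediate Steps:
$W = -231363$
$r = 1850904 + 8 \sqrt{602}$ ($r = 8 \left(\sqrt{152 + 450} - -231363\right) = 8 \left(\sqrt{602} + 231363\right) = 8 \left(231363 + \sqrt{602}\right) = 1850904 + 8 \sqrt{602} \approx 1.8511 \cdot 10^{6}$)
$\frac{280548 + r}{X + \frac{1}{161146 + 28118}} = \frac{280548 + \left(1850904 + 8 \sqrt{602}\right)}{484172 + \frac{1}{161146 + 28118}} = \frac{2131452 + 8 \sqrt{602}}{484172 + \frac{1}{189264}} = \frac{2131452 + 8 \sqrt{602}}{\frac{91636329409}{189264}} = \left(2131452 + 8 \sqrt{602}\right) \frac{189264}{91636329409} = \frac{403407131328}{91636329409} + \frac{1514112 \sqrt{602}}{91636329409}$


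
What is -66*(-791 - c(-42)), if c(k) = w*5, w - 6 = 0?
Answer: 54186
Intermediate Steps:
w = 6 (w = 6 + 0 = 6)
c(k) = 30 (c(k) = 6*5 = 30)
-66*(-791 - c(-42)) = -66*(-791 - 1*30) = -66*(-791 - 30) = -66*(-821) = 54186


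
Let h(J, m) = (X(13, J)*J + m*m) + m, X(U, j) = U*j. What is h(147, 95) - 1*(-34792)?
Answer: 324829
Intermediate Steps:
h(J, m) = m + m² + 13*J² (h(J, m) = ((13*J)*J + m*m) + m = (13*J² + m²) + m = (m² + 13*J²) + m = m + m² + 13*J²)
h(147, 95) - 1*(-34792) = (95 + 95² + 13*147²) - 1*(-34792) = (95 + 9025 + 13*21609) + 34792 = (95 + 9025 + 280917) + 34792 = 290037 + 34792 = 324829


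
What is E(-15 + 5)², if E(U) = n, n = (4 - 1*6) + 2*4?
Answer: 36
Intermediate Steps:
n = 6 (n = (4 - 6) + 8 = -2 + 8 = 6)
E(U) = 6
E(-15 + 5)² = 6² = 36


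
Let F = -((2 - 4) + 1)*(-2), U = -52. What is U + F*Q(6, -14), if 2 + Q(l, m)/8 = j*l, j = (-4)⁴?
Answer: -24596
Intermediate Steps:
j = 256
Q(l, m) = -16 + 2048*l (Q(l, m) = -16 + 8*(256*l) = -16 + 2048*l)
F = -2 (F = -(-2 + 1)*(-2) = -1*(-1)*(-2) = 1*(-2) = -2)
U + F*Q(6, -14) = -52 - 2*(-16 + 2048*6) = -52 - 2*(-16 + 12288) = -52 - 2*12272 = -52 - 24544 = -24596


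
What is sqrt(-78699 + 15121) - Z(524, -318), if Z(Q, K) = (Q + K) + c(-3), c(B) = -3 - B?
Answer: -206 + I*sqrt(63578) ≈ -206.0 + 252.15*I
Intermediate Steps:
Z(Q, K) = K + Q (Z(Q, K) = (Q + K) + (-3 - 1*(-3)) = (K + Q) + (-3 + 3) = (K + Q) + 0 = K + Q)
sqrt(-78699 + 15121) - Z(524, -318) = sqrt(-78699 + 15121) - (-318 + 524) = sqrt(-63578) - 1*206 = I*sqrt(63578) - 206 = -206 + I*sqrt(63578)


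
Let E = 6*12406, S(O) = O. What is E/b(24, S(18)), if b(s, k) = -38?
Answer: -37218/19 ≈ -1958.8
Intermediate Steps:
E = 74436
E/b(24, S(18)) = 74436/(-38) = 74436*(-1/38) = -37218/19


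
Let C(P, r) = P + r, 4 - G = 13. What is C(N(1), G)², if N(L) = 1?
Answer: 64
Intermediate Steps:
G = -9 (G = 4 - 1*13 = 4 - 13 = -9)
C(N(1), G)² = (1 - 9)² = (-8)² = 64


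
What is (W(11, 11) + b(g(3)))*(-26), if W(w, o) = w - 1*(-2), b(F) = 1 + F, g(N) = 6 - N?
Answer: -442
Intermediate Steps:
W(w, o) = 2 + w (W(w, o) = w + 2 = 2 + w)
(W(11, 11) + b(g(3)))*(-26) = ((2 + 11) + (1 + (6 - 1*3)))*(-26) = (13 + (1 + (6 - 3)))*(-26) = (13 + (1 + 3))*(-26) = (13 + 4)*(-26) = 17*(-26) = -442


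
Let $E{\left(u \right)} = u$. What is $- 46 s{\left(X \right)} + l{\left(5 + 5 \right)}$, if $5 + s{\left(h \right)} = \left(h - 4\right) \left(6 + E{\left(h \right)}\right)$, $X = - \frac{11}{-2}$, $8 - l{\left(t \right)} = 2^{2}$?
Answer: $- \frac{1119}{2} \approx -559.5$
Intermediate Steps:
$l{\left(t \right)} = 4$ ($l{\left(t \right)} = 8 - 2^{2} = 8 - 4 = 4$)
$X = \frac{11}{2}$ ($X = \left(-11\right) \left(- \frac{1}{2}\right) = \frac{11}{2} \approx 5.5$)
$s{\left(h \right)} = -5 + \left(-4 + h\right) \left(6 + h\right)$ ($s{\left(h \right)} = -5 + \left(h - 4\right) \left(6 + h\right) = -5 + \left(-4 + h\right) \left(6 + h\right)$)
$- 46 s{\left(X \right)} + l{\left(5 + 5 \right)} = - 46 \left(-29 + \left(\frac{11}{2}\right)^{2} + 2 \cdot \frac{11}{2}\right) + 4 = - 46 \left(-29 + \frac{121}{4} + 11\right) + 4 = \left(-46\right) \frac{49}{4} + 4 = - \frac{1127}{2} + 4 = - \frac{1119}{2}$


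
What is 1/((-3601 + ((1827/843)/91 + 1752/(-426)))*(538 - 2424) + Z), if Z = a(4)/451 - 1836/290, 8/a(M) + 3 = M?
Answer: 16961043385/115321378226880686 ≈ 1.4708e-7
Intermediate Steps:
a(M) = 8/(-3 + M)
Z = -412858/65395 (Z = (8/(-3 + 4))/451 - 1836/290 = (8/1)*(1/451) - 1836*1/290 = (8*1)*(1/451) - 918/145 = 8*(1/451) - 918/145 = 8/451 - 918/145 = -412858/65395 ≈ -6.3133)
1/((-3601 + ((1827/843)/91 + 1752/(-426)))*(538 - 2424) + Z) = 1/((-3601 + ((1827/843)/91 + 1752/(-426)))*(538 - 2424) - 412858/65395) = 1/((-3601 + ((1827*(1/843))*(1/91) + 1752*(-1/426)))*(-1886) - 412858/65395) = 1/((-3601 + ((609/281)*(1/91) - 292/71))*(-1886) - 412858/65395) = 1/((-3601 + (87/3653 - 292/71))*(-1886) - 412858/65395) = 1/((-3601 - 1060499/259363)*(-1886) - 412858/65395) = 1/(-935026662/259363*(-1886) - 412858/65395) = 1/(1763460284532/259363 - 412858/65395) = 1/(115321378226880686/16961043385) = 16961043385/115321378226880686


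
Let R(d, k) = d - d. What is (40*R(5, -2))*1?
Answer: 0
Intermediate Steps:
R(d, k) = 0
(40*R(5, -2))*1 = (40*0)*1 = 0*1 = 0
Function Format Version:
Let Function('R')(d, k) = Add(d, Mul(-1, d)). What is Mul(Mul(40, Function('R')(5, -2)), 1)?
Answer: 0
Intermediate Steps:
Function('R')(d, k) = 0
Mul(Mul(40, Function('R')(5, -2)), 1) = Mul(Mul(40, 0), 1) = Mul(0, 1) = 0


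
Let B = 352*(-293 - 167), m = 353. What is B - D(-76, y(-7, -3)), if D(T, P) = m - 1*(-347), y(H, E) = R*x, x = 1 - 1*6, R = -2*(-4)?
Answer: -162620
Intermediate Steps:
R = 8
x = -5 (x = 1 - 6 = -5)
y(H, E) = -40 (y(H, E) = 8*(-5) = -40)
D(T, P) = 700 (D(T, P) = 353 - 1*(-347) = 353 + 347 = 700)
B = -161920 (B = 352*(-460) = -161920)
B - D(-76, y(-7, -3)) = -161920 - 1*700 = -161920 - 700 = -162620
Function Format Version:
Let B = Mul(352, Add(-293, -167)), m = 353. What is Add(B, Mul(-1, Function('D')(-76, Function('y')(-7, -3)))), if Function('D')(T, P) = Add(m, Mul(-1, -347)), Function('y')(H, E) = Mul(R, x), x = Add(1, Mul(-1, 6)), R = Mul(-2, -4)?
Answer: -162620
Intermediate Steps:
R = 8
x = -5 (x = Add(1, -6) = -5)
Function('y')(H, E) = -40 (Function('y')(H, E) = Mul(8, -5) = -40)
Function('D')(T, P) = 700 (Function('D')(T, P) = Add(353, Mul(-1, -347)) = Add(353, 347) = 700)
B = -161920 (B = Mul(352, -460) = -161920)
Add(B, Mul(-1, Function('D')(-76, Function('y')(-7, -3)))) = Add(-161920, Mul(-1, 700)) = Add(-161920, -700) = -162620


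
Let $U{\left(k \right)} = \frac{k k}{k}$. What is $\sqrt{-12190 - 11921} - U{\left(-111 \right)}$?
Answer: $111 + 3 i \sqrt{2679} \approx 111.0 + 155.28 i$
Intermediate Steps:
$U{\left(k \right)} = k$ ($U{\left(k \right)} = \frac{k^{2}}{k} = k$)
$\sqrt{-12190 - 11921} - U{\left(-111 \right)} = \sqrt{-12190 - 11921} - -111 = \sqrt{-24111} + 111 = 3 i \sqrt{2679} + 111 = 111 + 3 i \sqrt{2679}$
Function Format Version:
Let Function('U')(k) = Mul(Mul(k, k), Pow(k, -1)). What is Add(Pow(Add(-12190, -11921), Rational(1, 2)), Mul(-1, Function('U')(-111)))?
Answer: Add(111, Mul(3, I, Pow(2679, Rational(1, 2)))) ≈ Add(111.00, Mul(155.28, I))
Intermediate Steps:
Function('U')(k) = k (Function('U')(k) = Mul(Pow(k, 2), Pow(k, -1)) = k)
Add(Pow(Add(-12190, -11921), Rational(1, 2)), Mul(-1, Function('U')(-111))) = Add(Pow(Add(-12190, -11921), Rational(1, 2)), Mul(-1, -111)) = Add(Pow(-24111, Rational(1, 2)), 111) = Add(Mul(3, I, Pow(2679, Rational(1, 2))), 111) = Add(111, Mul(3, I, Pow(2679, Rational(1, 2))))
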